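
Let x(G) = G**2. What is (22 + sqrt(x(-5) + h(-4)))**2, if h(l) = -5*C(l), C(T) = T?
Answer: 529 + 132*sqrt(5) ≈ 824.16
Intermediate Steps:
h(l) = -5*l
(22 + sqrt(x(-5) + h(-4)))**2 = (22 + sqrt((-5)**2 - 5*(-4)))**2 = (22 + sqrt(25 + 20))**2 = (22 + sqrt(45))**2 = (22 + 3*sqrt(5))**2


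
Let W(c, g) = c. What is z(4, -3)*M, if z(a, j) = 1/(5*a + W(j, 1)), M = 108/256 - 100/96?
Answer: -7/192 ≈ -0.036458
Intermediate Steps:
M = -119/192 (M = 108*(1/256) - 100*1/96 = 27/64 - 25/24 = -119/192 ≈ -0.61979)
z(a, j) = 1/(j + 5*a) (z(a, j) = 1/(5*a + j) = 1/(j + 5*a))
z(4, -3)*M = -119/192/(-3 + 5*4) = -119/192/(-3 + 20) = -119/192/17 = (1/17)*(-119/192) = -7/192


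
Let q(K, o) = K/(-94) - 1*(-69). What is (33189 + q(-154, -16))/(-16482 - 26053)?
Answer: -1563203/1999145 ≈ -0.78194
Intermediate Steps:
q(K, o) = 69 - K/94 (q(K, o) = K*(-1/94) + 69 = -K/94 + 69 = 69 - K/94)
(33189 + q(-154, -16))/(-16482 - 26053) = (33189 + (69 - 1/94*(-154)))/(-16482 - 26053) = (33189 + (69 + 77/47))/(-42535) = (33189 + 3320/47)*(-1/42535) = (1563203/47)*(-1/42535) = -1563203/1999145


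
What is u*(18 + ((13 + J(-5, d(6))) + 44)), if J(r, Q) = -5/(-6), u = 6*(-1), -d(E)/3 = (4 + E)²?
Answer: -455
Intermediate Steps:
d(E) = -3*(4 + E)²
u = -6
J(r, Q) = ⅚ (J(r, Q) = -5*(-⅙) = ⅚)
u*(18 + ((13 + J(-5, d(6))) + 44)) = -6*(18 + ((13 + ⅚) + 44)) = -6*(18 + (83/6 + 44)) = -6*(18 + 347/6) = -6*455/6 = -455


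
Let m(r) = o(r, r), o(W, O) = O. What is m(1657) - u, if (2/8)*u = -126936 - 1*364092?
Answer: 1965769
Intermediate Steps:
m(r) = r
u = -1964112 (u = 4*(-126936 - 1*364092) = 4*(-126936 - 364092) = 4*(-491028) = -1964112)
m(1657) - u = 1657 - 1*(-1964112) = 1657 + 1964112 = 1965769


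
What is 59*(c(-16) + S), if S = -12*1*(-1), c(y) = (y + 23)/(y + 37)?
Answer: 2183/3 ≈ 727.67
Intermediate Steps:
c(y) = (23 + y)/(37 + y)
S = 12 (S = -12*(-1) = 12)
59*(c(-16) + S) = 59*((23 - 16)/(37 - 16) + 12) = 59*(7/21 + 12) = 59*((1/21)*7 + 12) = 59*(1/3 + 12) = 59*(37/3) = 2183/3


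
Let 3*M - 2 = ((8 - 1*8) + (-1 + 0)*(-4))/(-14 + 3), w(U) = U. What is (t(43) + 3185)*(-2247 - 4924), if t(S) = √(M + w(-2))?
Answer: -22839635 - 28684*I*√11/11 ≈ -2.284e+7 - 8648.5*I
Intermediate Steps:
M = 6/11 (M = ⅔ + (((8 - 1*8) + (-1 + 0)*(-4))/(-14 + 3))/3 = ⅔ + (((8 - 8) - 1*(-4))/(-11))/3 = ⅔ + ((0 + 4)*(-1/11))/3 = ⅔ + (4*(-1/11))/3 = ⅔ + (⅓)*(-4/11) = ⅔ - 4/33 = 6/11 ≈ 0.54545)
t(S) = 4*I*√11/11 (t(S) = √(6/11 - 2) = √(-16/11) = 4*I*√11/11)
(t(43) + 3185)*(-2247 - 4924) = (4*I*√11/11 + 3185)*(-2247 - 4924) = (3185 + 4*I*√11/11)*(-7171) = -22839635 - 28684*I*√11/11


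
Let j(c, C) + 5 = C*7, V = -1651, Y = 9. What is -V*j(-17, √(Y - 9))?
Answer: -8255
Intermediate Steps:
j(c, C) = -5 + 7*C (j(c, C) = -5 + C*7 = -5 + 7*C)
-V*j(-17, √(Y - 9)) = -(-1651)*(-5 + 7*√(9 - 9)) = -(-1651)*(-5 + 7*√0) = -(-1651)*(-5 + 7*0) = -(-1651)*(-5 + 0) = -(-1651)*(-5) = -1*8255 = -8255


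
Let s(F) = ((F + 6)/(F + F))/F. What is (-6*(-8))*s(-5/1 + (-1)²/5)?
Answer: 5/4 ≈ 1.2500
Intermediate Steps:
s(F) = (6 + F)/(2*F²) (s(F) = ((6 + F)/((2*F)))/F = ((6 + F)*(1/(2*F)))/F = ((6 + F)/(2*F))/F = (6 + F)/(2*F²))
(-6*(-8))*s(-5/1 + (-1)²/5) = (-6*(-8))*((6 + (-5/1 + (-1)²/5))/(2*(-5/1 + (-1)²/5)²)) = 48*((6 + (-5*1 + 1*(⅕)))/(2*(-5*1 + 1*(⅕))²)) = 48*((6 + (-5 + ⅕))/(2*(-5 + ⅕)²)) = 48*((6 - 24/5)/(2*(-24/5)²)) = 48*((½)*(25/576)*(6/5)) = 48*(5/192) = 5/4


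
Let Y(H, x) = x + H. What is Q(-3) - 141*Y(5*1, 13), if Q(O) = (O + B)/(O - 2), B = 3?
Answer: -2538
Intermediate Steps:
Y(H, x) = H + x
Q(O) = (3 + O)/(-2 + O) (Q(O) = (O + 3)/(O - 2) = (3 + O)/(-2 + O))
Q(-3) - 141*Y(5*1, 13) = (3 - 3)/(-2 - 3) - 141*(5*1 + 13) = 0/(-5) - 141*(5 + 13) = -1/5*0 - 141*18 = 0 - 2538 = -2538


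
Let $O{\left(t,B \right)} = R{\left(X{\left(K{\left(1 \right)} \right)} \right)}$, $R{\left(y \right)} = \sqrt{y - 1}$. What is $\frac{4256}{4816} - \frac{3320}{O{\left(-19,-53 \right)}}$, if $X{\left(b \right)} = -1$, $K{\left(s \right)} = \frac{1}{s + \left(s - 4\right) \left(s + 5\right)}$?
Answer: $\frac{38}{43} + 1660 i \sqrt{2} \approx 0.88372 + 2347.6 i$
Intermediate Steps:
$K{\left(s \right)} = \frac{1}{s + \left(-4 + s\right) \left(5 + s\right)}$
$R{\left(y \right)} = \sqrt{-1 + y}$
$O{\left(t,B \right)} = i \sqrt{2}$ ($O{\left(t,B \right)} = \sqrt{-1 - 1} = \sqrt{-2} = i \sqrt{2}$)
$\frac{4256}{4816} - \frac{3320}{O{\left(-19,-53 \right)}} = \frac{4256}{4816} - \frac{3320}{i \sqrt{2}} = 4256 \cdot \frac{1}{4816} - 3320 \left(- \frac{i \sqrt{2}}{2}\right) = \frac{38}{43} + 1660 i \sqrt{2}$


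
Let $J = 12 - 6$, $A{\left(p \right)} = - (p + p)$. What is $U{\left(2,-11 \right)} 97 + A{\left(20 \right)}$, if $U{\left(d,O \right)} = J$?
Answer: $542$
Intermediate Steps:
$A{\left(p \right)} = - 2 p$
$J = 6$ ($J = 12 - 6 = 6$)
$U{\left(d,O \right)} = 6$
$U{\left(2,-11 \right)} 97 + A{\left(20 \right)} = 6 \cdot 97 - 40 = 582 - 40 = 542$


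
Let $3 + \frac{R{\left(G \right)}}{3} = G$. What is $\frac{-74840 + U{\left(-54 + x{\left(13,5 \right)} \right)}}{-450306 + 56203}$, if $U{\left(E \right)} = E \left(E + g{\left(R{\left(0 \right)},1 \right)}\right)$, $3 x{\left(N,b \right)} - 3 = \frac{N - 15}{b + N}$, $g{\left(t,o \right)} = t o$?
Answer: $\frac{52159760}{287301087} \approx 0.18155$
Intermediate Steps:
$R{\left(G \right)} = -9 + 3 G$
$g{\left(t,o \right)} = o t$
$x{\left(N,b \right)} = 1 + \frac{-15 + N}{3 \left(N + b\right)}$ ($x{\left(N,b \right)} = 1 + \frac{\left(N - 15\right) \frac{1}{b + N}}{3} = 1 + \frac{\left(-15 + N\right) \frac{1}{N + b}}{3} = 1 + \frac{\frac{1}{N + b} \left(-15 + N\right)}{3} = 1 + \frac{-15 + N}{3 \left(N + b\right)}$)
$U{\left(E \right)} = E \left(-9 + E\right)$ ($U{\left(E \right)} = E \left(E + 1 \left(-9 + 3 \cdot 0\right)\right) = E \left(E + 1 \left(-9 + 0\right)\right) = E \left(E + 1 \left(-9\right)\right) = E \left(E - 9\right) = E \left(-9 + E\right)$)
$\frac{-74840 + U{\left(-54 + x{\left(13,5 \right)} \right)}}{-450306 + 56203} = \frac{-74840 + \left(-54 + \frac{-5 + 5 + \frac{4}{3} \cdot 13}{13 + 5}\right) \left(-9 - \left(54 - \frac{-5 + 5 + \frac{4}{3} \cdot 13}{13 + 5}\right)\right)}{-450306 + 56203} = \frac{-74840 + \left(-54 + \frac{-5 + 5 + \frac{52}{3}}{18}\right) \left(-9 - \left(54 - \frac{-5 + 5 + \frac{52}{3}}{18}\right)\right)}{-394103} = \left(-74840 + \left(-54 + \frac{1}{18} \cdot \frac{52}{3}\right) \left(-9 + \left(-54 + \frac{1}{18} \cdot \frac{52}{3}\right)\right)\right) \left(- \frac{1}{394103}\right) = \left(-74840 + \left(-54 + \frac{26}{27}\right) \left(-9 + \left(-54 + \frac{26}{27}\right)\right)\right) \left(- \frac{1}{394103}\right) = \left(-74840 - \frac{1432 \left(-9 - \frac{1432}{27}\right)}{27}\right) \left(- \frac{1}{394103}\right) = \left(-74840 - - \frac{2398600}{729}\right) \left(- \frac{1}{394103}\right) = \left(-74840 + \frac{2398600}{729}\right) \left(- \frac{1}{394103}\right) = \left(- \frac{52159760}{729}\right) \left(- \frac{1}{394103}\right) = \frac{52159760}{287301087}$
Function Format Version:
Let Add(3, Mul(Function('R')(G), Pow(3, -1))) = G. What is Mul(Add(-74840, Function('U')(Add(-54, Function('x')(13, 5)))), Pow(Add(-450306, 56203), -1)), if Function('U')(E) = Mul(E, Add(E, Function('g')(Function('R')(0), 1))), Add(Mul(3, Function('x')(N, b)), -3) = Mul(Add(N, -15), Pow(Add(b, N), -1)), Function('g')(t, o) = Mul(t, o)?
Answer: Rational(52159760, 287301087) ≈ 0.18155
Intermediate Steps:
Function('R')(G) = Add(-9, Mul(3, G))
Function('g')(t, o) = Mul(o, t)
Function('x')(N, b) = Add(1, Mul(Rational(1, 3), Pow(Add(N, b), -1), Add(-15, N))) (Function('x')(N, b) = Add(1, Mul(Rational(1, 3), Mul(Add(N, -15), Pow(Add(b, N), -1)))) = Add(1, Mul(Rational(1, 3), Mul(Add(-15, N), Pow(Add(N, b), -1)))) = Add(1, Mul(Rational(1, 3), Mul(Pow(Add(N, b), -1), Add(-15, N)))) = Add(1, Mul(Rational(1, 3), Pow(Add(N, b), -1), Add(-15, N))))
Function('U')(E) = Mul(E, Add(-9, E)) (Function('U')(E) = Mul(E, Add(E, Mul(1, Add(-9, Mul(3, 0))))) = Mul(E, Add(E, Mul(1, Add(-9, 0)))) = Mul(E, Add(E, Mul(1, -9))) = Mul(E, Add(E, -9)) = Mul(E, Add(-9, E)))
Mul(Add(-74840, Function('U')(Add(-54, Function('x')(13, 5)))), Pow(Add(-450306, 56203), -1)) = Mul(Add(-74840, Mul(Add(-54, Mul(Pow(Add(13, 5), -1), Add(-5, 5, Mul(Rational(4, 3), 13)))), Add(-9, Add(-54, Mul(Pow(Add(13, 5), -1), Add(-5, 5, Mul(Rational(4, 3), 13))))))), Pow(Add(-450306, 56203), -1)) = Mul(Add(-74840, Mul(Add(-54, Mul(Pow(18, -1), Add(-5, 5, Rational(52, 3)))), Add(-9, Add(-54, Mul(Pow(18, -1), Add(-5, 5, Rational(52, 3))))))), Pow(-394103, -1)) = Mul(Add(-74840, Mul(Add(-54, Mul(Rational(1, 18), Rational(52, 3))), Add(-9, Add(-54, Mul(Rational(1, 18), Rational(52, 3)))))), Rational(-1, 394103)) = Mul(Add(-74840, Mul(Add(-54, Rational(26, 27)), Add(-9, Add(-54, Rational(26, 27))))), Rational(-1, 394103)) = Mul(Add(-74840, Mul(Rational(-1432, 27), Add(-9, Rational(-1432, 27)))), Rational(-1, 394103)) = Mul(Add(-74840, Mul(Rational(-1432, 27), Rational(-1675, 27))), Rational(-1, 394103)) = Mul(Add(-74840, Rational(2398600, 729)), Rational(-1, 394103)) = Mul(Rational(-52159760, 729), Rational(-1, 394103)) = Rational(52159760, 287301087)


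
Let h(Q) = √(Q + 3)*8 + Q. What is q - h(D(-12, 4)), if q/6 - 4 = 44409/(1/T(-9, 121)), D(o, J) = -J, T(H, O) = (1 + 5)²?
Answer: 9592372 - 8*I ≈ 9.5924e+6 - 8.0*I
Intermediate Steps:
T(H, O) = 36 (T(H, O) = 6² = 36)
h(Q) = Q + 8*√(3 + Q) (h(Q) = √(3 + Q)*8 + Q = 8*√(3 + Q) + Q = Q + 8*√(3 + Q))
q = 9592368 (q = 24 + 6*(44409/(1/36)) = 24 + 6*(44409*36) = 24 + 6*1598724 = 24 + 9592344 = 9592368)
q - h(D(-12, 4)) = 9592368 - (-1*4 + 8*√(3 - 1*4)) = 9592368 - (-4 + 8*√(3 - 4)) = 9592368 - (-4 + 8*√(-1)) = 9592368 - (-4 + 8*I) = 9592368 + (4 - 8*I) = 9592372 - 8*I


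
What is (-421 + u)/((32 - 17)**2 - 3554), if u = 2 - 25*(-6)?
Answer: 269/3329 ≈ 0.080805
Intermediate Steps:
u = 152 (u = 2 + 150 = 152)
(-421 + u)/((32 - 17)**2 - 3554) = (-421 + 152)/((32 - 17)**2 - 3554) = -269/(15**2 - 3554) = -269/(225 - 3554) = -269/(-3329) = -269*(-1/3329) = 269/3329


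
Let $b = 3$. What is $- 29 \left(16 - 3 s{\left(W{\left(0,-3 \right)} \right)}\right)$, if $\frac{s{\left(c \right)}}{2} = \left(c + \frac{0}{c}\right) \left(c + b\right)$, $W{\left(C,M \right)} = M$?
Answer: $-464$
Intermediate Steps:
$s{\left(c \right)} = 2 c \left(3 + c\right)$ ($s{\left(c \right)} = 2 \left(c + \frac{0}{c}\right) \left(c + 3\right) = 2 \left(c + 0\right) \left(3 + c\right) = 2 c \left(3 + c\right)$)
$- 29 \left(16 - 3 s{\left(W{\left(0,-3 \right)} \right)}\right) = - 29 \left(16 - 3 \cdot 2 \left(-3\right) \left(3 - 3\right)\right) = - 29 \left(16 - 3 \cdot 2 \left(-3\right) 0\right) = - 29 \left(16 - 0\right) = - 29 \left(16 + 0\right) = \left(-29\right) 16 = -464$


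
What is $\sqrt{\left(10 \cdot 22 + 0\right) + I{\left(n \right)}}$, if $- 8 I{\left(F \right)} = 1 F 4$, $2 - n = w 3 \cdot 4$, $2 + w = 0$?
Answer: $3 \sqrt{23} \approx 14.387$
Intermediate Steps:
$w = -2$ ($w = -2 + 0 = -2$)
$n = 26$ ($n = 2 - \left(-2\right) 3 \cdot 4 = 2 - \left(-6\right) 4 = 2 - -24 = 2 + 24 = 26$)
$I{\left(F \right)} = - \frac{F}{2}$ ($I{\left(F \right)} = - \frac{1 F 4}{8} = - \frac{F 4}{8} = - \frac{4 F}{8} = - \frac{F}{2}$)
$\sqrt{\left(10 \cdot 22 + 0\right) + I{\left(n \right)}} = \sqrt{\left(10 \cdot 22 + 0\right) - 13} = \sqrt{\left(220 + 0\right) - 13} = \sqrt{220 - 13} = \sqrt{207} = 3 \sqrt{23}$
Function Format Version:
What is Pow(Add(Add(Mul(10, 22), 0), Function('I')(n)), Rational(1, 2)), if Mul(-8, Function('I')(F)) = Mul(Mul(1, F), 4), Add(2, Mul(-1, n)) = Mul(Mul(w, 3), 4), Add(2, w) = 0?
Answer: Mul(3, Pow(23, Rational(1, 2))) ≈ 14.387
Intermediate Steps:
w = -2 (w = Add(-2, 0) = -2)
n = 26 (n = Add(2, Mul(-1, Mul(Mul(-2, 3), 4))) = Add(2, Mul(-1, Mul(-6, 4))) = Add(2, Mul(-1, -24)) = Add(2, 24) = 26)
Function('I')(F) = Mul(Rational(-1, 2), F) (Function('I')(F) = Mul(Rational(-1, 8), Mul(Mul(1, F), 4)) = Mul(Rational(-1, 8), Mul(F, 4)) = Mul(Rational(-1, 8), Mul(4, F)) = Mul(Rational(-1, 2), F))
Pow(Add(Add(Mul(10, 22), 0), Function('I')(n)), Rational(1, 2)) = Pow(Add(Add(Mul(10, 22), 0), Mul(Rational(-1, 2), 26)), Rational(1, 2)) = Pow(Add(Add(220, 0), -13), Rational(1, 2)) = Pow(Add(220, -13), Rational(1, 2)) = Pow(207, Rational(1, 2)) = Mul(3, Pow(23, Rational(1, 2)))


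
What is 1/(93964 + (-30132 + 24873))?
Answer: 1/88705 ≈ 1.1273e-5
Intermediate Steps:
1/(93964 + (-30132 + 24873)) = 1/(93964 - 5259) = 1/88705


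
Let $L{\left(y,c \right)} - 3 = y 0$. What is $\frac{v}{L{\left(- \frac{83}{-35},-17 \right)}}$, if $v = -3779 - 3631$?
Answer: $-2470$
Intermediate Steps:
$v = -7410$
$L{\left(y,c \right)} = 3$ ($L{\left(y,c \right)} = 3 + y 0 = 3 + 0 = 3$)
$\frac{v}{L{\left(- \frac{83}{-35},-17 \right)}} = - \frac{7410}{3} = \left(-7410\right) \frac{1}{3} = -2470$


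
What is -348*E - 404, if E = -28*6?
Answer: 58060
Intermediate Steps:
E = -168
-348*E - 404 = -348*(-168) - 404 = 58464 - 404 = 58060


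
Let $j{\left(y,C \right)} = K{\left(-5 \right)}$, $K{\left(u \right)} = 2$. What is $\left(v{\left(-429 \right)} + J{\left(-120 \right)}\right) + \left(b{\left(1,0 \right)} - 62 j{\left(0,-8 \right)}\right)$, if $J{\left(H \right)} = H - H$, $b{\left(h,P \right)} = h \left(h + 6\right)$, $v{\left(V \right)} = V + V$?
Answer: $-975$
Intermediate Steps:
$j{\left(y,C \right)} = 2$
$v{\left(V \right)} = 2 V$
$b{\left(h,P \right)} = h \left(6 + h\right)$
$J{\left(H \right)} = 0$
$\left(v{\left(-429 \right)} + J{\left(-120 \right)}\right) + \left(b{\left(1,0 \right)} - 62 j{\left(0,-8 \right)}\right) = \left(2 \left(-429\right) + 0\right) + \left(1 \left(6 + 1\right) - 124\right) = \left(-858 + 0\right) + \left(1 \cdot 7 - 124\right) = -858 + \left(7 - 124\right) = -858 - 117 = -975$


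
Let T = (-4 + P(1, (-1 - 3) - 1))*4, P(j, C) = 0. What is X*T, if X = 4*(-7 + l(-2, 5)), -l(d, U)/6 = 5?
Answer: 2368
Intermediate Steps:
l(d, U) = -30 (l(d, U) = -6*5 = -30)
T = -16 (T = (-4 + 0)*4 = -4*4 = -16)
X = -148 (X = 4*(-7 - 30) = 4*(-37) = -148)
X*T = -148*(-16) = 2368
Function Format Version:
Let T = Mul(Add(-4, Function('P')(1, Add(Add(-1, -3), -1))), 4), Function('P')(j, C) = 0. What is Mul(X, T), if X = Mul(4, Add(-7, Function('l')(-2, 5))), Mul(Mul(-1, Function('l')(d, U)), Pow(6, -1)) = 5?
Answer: 2368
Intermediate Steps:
Function('l')(d, U) = -30 (Function('l')(d, U) = Mul(-6, 5) = -30)
T = -16 (T = Mul(Add(-4, 0), 4) = Mul(-4, 4) = -16)
X = -148 (X = Mul(4, Add(-7, -30)) = Mul(4, -37) = -148)
Mul(X, T) = Mul(-148, -16) = 2368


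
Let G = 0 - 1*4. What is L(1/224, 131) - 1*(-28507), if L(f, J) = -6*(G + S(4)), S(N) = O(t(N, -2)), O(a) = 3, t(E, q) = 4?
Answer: 28513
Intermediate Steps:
S(N) = 3
G = -4 (G = 0 - 4 = -4)
L(f, J) = 6 (L(f, J) = -6*(-4 + 3) = -6*(-1) = 6)
L(1/224, 131) - 1*(-28507) = 6 - 1*(-28507) = 6 + 28507 = 28513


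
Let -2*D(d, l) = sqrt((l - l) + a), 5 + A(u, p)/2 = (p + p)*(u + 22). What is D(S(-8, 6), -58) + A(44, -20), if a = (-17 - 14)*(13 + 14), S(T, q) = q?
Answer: -5290 - 3*I*sqrt(93)/2 ≈ -5290.0 - 14.465*I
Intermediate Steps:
A(u, p) = -10 + 4*p*(22 + u) (A(u, p) = -10 + 2*((p + p)*(u + 22)) = -10 + 2*((2*p)*(22 + u)) = -10 + 2*(2*p*(22 + u)) = -10 + 4*p*(22 + u))
a = -837 (a = -31*27 = -837)
D(d, l) = -3*I*sqrt(93)/2 (D(d, l) = -sqrt((l - l) - 837)/2 = -sqrt(0 - 837)/2 = -3*I*sqrt(93)/2)
D(S(-8, 6), -58) + A(44, -20) = -3*I*sqrt(93)/2 + (-10 + 88*(-20) + 4*(-20)*44) = -3*I*sqrt(93)/2 + (-10 - 1760 - 3520) = -3*I*sqrt(93)/2 - 5290 = -5290 - 3*I*sqrt(93)/2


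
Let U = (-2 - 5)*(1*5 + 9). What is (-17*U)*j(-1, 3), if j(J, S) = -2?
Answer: -3332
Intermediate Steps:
U = -98 (U = -7*(5 + 9) = -7*14 = -98)
(-17*U)*j(-1, 3) = -17*(-98)*(-2) = 1666*(-2) = -3332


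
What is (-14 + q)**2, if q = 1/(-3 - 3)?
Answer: 7225/36 ≈ 200.69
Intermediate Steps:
q = -1/6 (q = 1/(-6) = -1/6 ≈ -0.16667)
(-14 + q)**2 = (-14 - 1/6)**2 = (-85/6)**2 = 7225/36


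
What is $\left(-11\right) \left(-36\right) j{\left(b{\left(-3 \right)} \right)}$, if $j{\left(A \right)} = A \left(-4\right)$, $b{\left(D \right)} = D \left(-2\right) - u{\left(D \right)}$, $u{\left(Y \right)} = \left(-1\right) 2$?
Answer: $-12672$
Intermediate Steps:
$u{\left(Y \right)} = -2$
$b{\left(D \right)} = 2 - 2 D$ ($b{\left(D \right)} = D \left(-2\right) - -2 = - 2 D + 2 = 2 - 2 D$)
$j{\left(A \right)} = - 4 A$
$\left(-11\right) \left(-36\right) j{\left(b{\left(-3 \right)} \right)} = \left(-11\right) \left(-36\right) \left(- 4 \left(2 - -6\right)\right) = 396 \left(- 4 \left(2 + 6\right)\right) = 396 \left(\left(-4\right) 8\right) = 396 \left(-32\right) = -12672$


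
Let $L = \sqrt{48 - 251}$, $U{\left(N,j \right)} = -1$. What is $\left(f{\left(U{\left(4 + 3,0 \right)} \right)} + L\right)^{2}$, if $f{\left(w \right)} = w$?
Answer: $\left(1 - i \sqrt{203}\right)^{2} \approx -202.0 - 28.496 i$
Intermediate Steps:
$L = i \sqrt{203}$ ($L = \sqrt{-203} = i \sqrt{203} \approx 14.248 i$)
$\left(f{\left(U{\left(4 + 3,0 \right)} \right)} + L\right)^{2} = \left(-1 + i \sqrt{203}\right)^{2}$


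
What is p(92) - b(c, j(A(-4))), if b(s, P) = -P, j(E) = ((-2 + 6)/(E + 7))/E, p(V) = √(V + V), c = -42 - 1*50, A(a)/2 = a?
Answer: ½ + 2*√46 ≈ 14.065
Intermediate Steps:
A(a) = 2*a
c = -92 (c = -42 - 50 = -92)
p(V) = √2*√V (p(V) = √(2*V) = √2*√V)
j(E) = 4/(E*(7 + E)) (j(E) = (4/(7 + E))/E = 4/(E*(7 + E)))
p(92) - b(c, j(A(-4))) = √2*√92 - (-1)*4/(((2*(-4)))*(7 + 2*(-4))) = √2*(2*√23) - (-1)*4/(-8*(7 - 8)) = 2*√46 - (-1)*4*(-⅛)/(-1) = 2*√46 - (-1)*4*(-⅛)*(-1) = 2*√46 - (-1)/2 = 2*√46 - 1*(-½) = 2*√46 + ½ = ½ + 2*√46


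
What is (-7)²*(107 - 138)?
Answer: -1519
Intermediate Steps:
(-7)²*(107 - 138) = 49*(-31) = -1519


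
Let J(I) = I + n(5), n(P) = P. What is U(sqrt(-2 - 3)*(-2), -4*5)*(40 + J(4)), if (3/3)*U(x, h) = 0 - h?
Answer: 980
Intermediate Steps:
U(x, h) = -h (U(x, h) = 0 - h = -h)
J(I) = 5 + I (J(I) = I + 5 = 5 + I)
U(sqrt(-2 - 3)*(-2), -4*5)*(40 + J(4)) = (-(-4)*5)*(40 + (5 + 4)) = (-1*(-20))*(40 + 9) = 20*49 = 980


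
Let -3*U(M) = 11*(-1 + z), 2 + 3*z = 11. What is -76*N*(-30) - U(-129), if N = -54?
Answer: -369338/3 ≈ -1.2311e+5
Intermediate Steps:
z = 3 (z = -2/3 + (1/3)*11 = -2/3 + 11/3 = 3)
U(M) = -22/3 (U(M) = -11*(-1 + 3)/3 = -11*2/3 = -1/3*22 = -22/3)
-76*N*(-30) - U(-129) = -76*(-54)*(-30) - 1*(-22/3) = 4104*(-30) + 22/3 = -123120 + 22/3 = -369338/3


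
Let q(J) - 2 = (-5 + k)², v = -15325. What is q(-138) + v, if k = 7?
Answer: -15319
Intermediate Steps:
q(J) = 6 (q(J) = 2 + (-5 + 7)² = 2 + 2² = 2 + 4 = 6)
q(-138) + v = 6 - 15325 = -15319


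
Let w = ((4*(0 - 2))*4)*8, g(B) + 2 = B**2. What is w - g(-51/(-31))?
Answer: -246695/961 ≈ -256.71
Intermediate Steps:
g(B) = -2 + B**2
w = -256 (w = ((4*(-2))*4)*8 = -8*4*8 = -32*8 = -256)
w - g(-51/(-31)) = -256 - (-2 + (-51/(-31))**2) = -256 - (-2 + (-51*(-1/31))**2) = -256 - (-2 + (51/31)**2) = -256 - (-2 + 2601/961) = -256 - 1*679/961 = -256 - 679/961 = -246695/961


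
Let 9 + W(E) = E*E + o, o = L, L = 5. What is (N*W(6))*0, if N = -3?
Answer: 0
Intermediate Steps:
o = 5
W(E) = -4 + E² (W(E) = -9 + (E*E + 5) = -9 + (E² + 5) = -9 + (5 + E²) = -4 + E²)
(N*W(6))*0 = -3*(-4 + 6²)*0 = -3*(-4 + 36)*0 = -3*32*0 = -96*0 = 0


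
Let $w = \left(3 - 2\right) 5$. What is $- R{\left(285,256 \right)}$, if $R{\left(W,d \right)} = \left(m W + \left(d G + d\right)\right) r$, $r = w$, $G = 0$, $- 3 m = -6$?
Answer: $-4130$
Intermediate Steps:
$m = 2$ ($m = \left(- \frac{1}{3}\right) \left(-6\right) = 2$)
$w = 5$ ($w = \left(3 - 2\right) 5 = 1 \cdot 5 = 5$)
$r = 5$
$R{\left(W,d \right)} = 5 d + 10 W$ ($R{\left(W,d \right)} = \left(2 W + \left(d 0 + d\right)\right) 5 = \left(2 W + \left(0 + d\right)\right) 5 = \left(2 W + d\right) 5 = \left(d + 2 W\right) 5 = 5 d + 10 W$)
$- R{\left(285,256 \right)} = - (5 \cdot 256 + 10 \cdot 285) = - (1280 + 2850) = \left(-1\right) 4130 = -4130$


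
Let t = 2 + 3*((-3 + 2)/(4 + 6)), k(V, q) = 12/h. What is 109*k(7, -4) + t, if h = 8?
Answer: 826/5 ≈ 165.20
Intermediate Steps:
k(V, q) = 3/2 (k(V, q) = 12/8 = 12*(⅛) = 3/2)
t = 17/10 (t = 2 + 3*(-1/10) = 2 + 3*(-1*⅒) = 2 + 3*(-⅒) = 2 - 3/10 = 17/10 ≈ 1.7000)
109*k(7, -4) + t = 109*(3/2) + 17/10 = 327/2 + 17/10 = 826/5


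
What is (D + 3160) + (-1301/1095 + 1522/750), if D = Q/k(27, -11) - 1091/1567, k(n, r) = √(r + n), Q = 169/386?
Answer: 69770400173723/22077463000 ≈ 3160.3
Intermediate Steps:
Q = 169/386 (Q = 169*(1/386) = 169/386 ≈ 0.43782)
k(n, r) = √(n + r)
D = -1419681/2419448 (D = 169/(386*(√(27 - 11))) - 1091/1567 = 169/(386*(√16)) - 1091*1/1567 = (169/386)/4 - 1091/1567 = (169/386)*(¼) - 1091/1567 = 169/1544 - 1091/1567 = -1419681/2419448 ≈ -0.58678)
(D + 3160) + (-1301/1095 + 1522/750) = (-1419681/2419448 + 3160) + (-1301/1095 + 1522/750) = 7644035999/2419448 + (-1301*1/1095 + 1522*(1/750)) = 7644035999/2419448 + (-1301/1095 + 761/375) = 7644035999/2419448 + 7676/9125 = 69770400173723/22077463000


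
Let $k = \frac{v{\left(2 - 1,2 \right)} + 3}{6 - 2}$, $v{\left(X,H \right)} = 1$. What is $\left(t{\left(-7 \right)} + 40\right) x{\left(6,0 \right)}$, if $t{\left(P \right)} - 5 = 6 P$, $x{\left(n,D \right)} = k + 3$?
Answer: $12$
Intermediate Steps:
$k = 1$ ($k = \frac{1 + 3}{6 - 2} = \frac{4}{4} = 4 \cdot \frac{1}{4} = 1$)
$x{\left(n,D \right)} = 4$ ($x{\left(n,D \right)} = 1 + 3 = 4$)
$t{\left(P \right)} = 5 + 6 P$
$\left(t{\left(-7 \right)} + 40\right) x{\left(6,0 \right)} = \left(\left(5 + 6 \left(-7\right)\right) + 40\right) 4 = \left(\left(5 - 42\right) + 40\right) 4 = \left(-37 + 40\right) 4 = 3 \cdot 4 = 12$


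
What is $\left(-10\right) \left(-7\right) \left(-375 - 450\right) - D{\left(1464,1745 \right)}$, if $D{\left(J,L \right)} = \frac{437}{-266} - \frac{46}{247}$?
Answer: $- \frac{199693175}{3458} \approx -57748.0$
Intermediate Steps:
$D{\left(J,L \right)} = - \frac{6325}{3458}$ ($D{\left(J,L \right)} = 437 \left(- \frac{1}{266}\right) - \frac{46}{247} = - \frac{23}{14} - \frac{46}{247} = - \frac{6325}{3458}$)
$\left(-10\right) \left(-7\right) \left(-375 - 450\right) - D{\left(1464,1745 \right)} = \left(-10\right) \left(-7\right) \left(-375 - 450\right) - - \frac{6325}{3458} = 70 \left(-825\right) + \frac{6325}{3458} = -57750 + \frac{6325}{3458} = - \frac{199693175}{3458}$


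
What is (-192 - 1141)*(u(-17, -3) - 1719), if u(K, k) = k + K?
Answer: 2318087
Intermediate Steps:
u(K, k) = K + k
(-192 - 1141)*(u(-17, -3) - 1719) = (-192 - 1141)*((-17 - 3) - 1719) = -1333*(-20 - 1719) = -1333*(-1739) = 2318087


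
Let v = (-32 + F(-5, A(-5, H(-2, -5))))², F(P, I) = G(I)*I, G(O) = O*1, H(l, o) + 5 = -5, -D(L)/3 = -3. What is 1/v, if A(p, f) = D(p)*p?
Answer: 1/3972049 ≈ 2.5176e-7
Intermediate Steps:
D(L) = 9 (D(L) = -3*(-3) = 9)
H(l, o) = -10 (H(l, o) = -5 - 5 = -10)
G(O) = O
A(p, f) = 9*p
F(P, I) = I² (F(P, I) = I*I = I²)
v = 3972049 (v = (-32 + (9*(-5))²)² = (-32 + (-45)²)² = (-32 + 2025)² = 1993² = 3972049)
1/v = 1/3972049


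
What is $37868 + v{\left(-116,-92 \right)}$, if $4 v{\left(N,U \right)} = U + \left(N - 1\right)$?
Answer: $\frac{151263}{4} \approx 37816.0$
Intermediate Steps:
$v{\left(N,U \right)} = - \frac{1}{4} + \frac{N}{4} + \frac{U}{4}$ ($v{\left(N,U \right)} = \frac{U + \left(N - 1\right)}{4} = \frac{U + \left(-1 + N\right)}{4} = \frac{-1 + N + U}{4} = - \frac{1}{4} + \frac{N}{4} + \frac{U}{4}$)
$37868 + v{\left(-116,-92 \right)} = 37868 + \left(- \frac{1}{4} + \frac{1}{4} \left(-116\right) + \frac{1}{4} \left(-92\right)\right) = 37868 - \frac{209}{4} = \frac{151263}{4}$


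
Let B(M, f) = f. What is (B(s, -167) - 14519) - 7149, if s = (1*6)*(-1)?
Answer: -21835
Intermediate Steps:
s = -6 (s = 6*(-1) = -6)
(B(s, -167) - 14519) - 7149 = (-167 - 14519) - 7149 = -14686 - 7149 = -21835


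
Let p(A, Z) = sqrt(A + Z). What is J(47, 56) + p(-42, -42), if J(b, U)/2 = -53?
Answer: -106 + 2*I*sqrt(21) ≈ -106.0 + 9.1651*I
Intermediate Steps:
J(b, U) = -106 (J(b, U) = 2*(-53) = -106)
J(47, 56) + p(-42, -42) = -106 + sqrt(-42 - 42) = -106 + sqrt(-84) = -106 + 2*I*sqrt(21)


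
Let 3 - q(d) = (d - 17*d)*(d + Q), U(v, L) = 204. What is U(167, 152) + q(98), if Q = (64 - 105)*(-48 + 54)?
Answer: -231857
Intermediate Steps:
Q = -246 (Q = -41*6 = -246)
q(d) = 3 + 16*d*(-246 + d) (q(d) = 3 - (d - 17*d)*(d - 246) = 3 - (-16*d)*(-246 + d) = 3 - (-16)*d*(-246 + d) = 3 + 16*d*(-246 + d))
U(167, 152) + q(98) = 204 + (3 - 3936*98 + 16*98²) = 204 + (3 - 385728 + 16*9604) = 204 + (3 - 385728 + 153664) = 204 - 232061 = -231857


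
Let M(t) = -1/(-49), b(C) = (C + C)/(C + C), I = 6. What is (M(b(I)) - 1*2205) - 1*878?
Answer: -151066/49 ≈ -3083.0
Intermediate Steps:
b(C) = 1 (b(C) = (2*C)/((2*C)) = (2*C)*(1/(2*C)) = 1)
M(t) = 1/49 (M(t) = -1*(-1/49) = 1/49)
(M(b(I)) - 1*2205) - 1*878 = (1/49 - 1*2205) - 1*878 = (1/49 - 2205) - 878 = -108044/49 - 878 = -151066/49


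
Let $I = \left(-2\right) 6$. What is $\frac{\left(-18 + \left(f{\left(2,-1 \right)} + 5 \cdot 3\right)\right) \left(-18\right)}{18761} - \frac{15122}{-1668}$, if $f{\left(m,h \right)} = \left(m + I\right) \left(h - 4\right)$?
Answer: $\frac{141146357}{15646674} \approx 9.0209$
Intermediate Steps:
$I = -12$
$f{\left(m,h \right)} = \left(-12 + m\right) \left(-4 + h\right)$ ($f{\left(m,h \right)} = \left(m - 12\right) \left(h - 4\right) = \left(-12 + m\right) \left(-4 + h\right)$)
$\frac{\left(-18 + \left(f{\left(2,-1 \right)} + 5 \cdot 3\right)\right) \left(-18\right)}{18761} - \frac{15122}{-1668} = \frac{\left(-18 + \left(\left(48 - -12 - 8 - 2\right) + 5 \cdot 3\right)\right) \left(-18\right)}{18761} - \frac{15122}{-1668} = \left(-18 + \left(\left(48 + 12 - 8 - 2\right) + 15\right)\right) \left(-18\right) \frac{1}{18761} - - \frac{7561}{834} = \left(-18 + \left(50 + 15\right)\right) \left(-18\right) \frac{1}{18761} + \frac{7561}{834} = \left(-18 + 65\right) \left(-18\right) \frac{1}{18761} + \frac{7561}{834} = 47 \left(-18\right) \frac{1}{18761} + \frac{7561}{834} = \left(-846\right) \frac{1}{18761} + \frac{7561}{834} = - \frac{846}{18761} + \frac{7561}{834} = \frac{141146357}{15646674}$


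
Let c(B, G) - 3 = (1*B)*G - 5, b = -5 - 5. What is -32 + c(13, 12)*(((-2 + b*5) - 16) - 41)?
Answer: -16818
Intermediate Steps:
b = -10
c(B, G) = -2 + B*G (c(B, G) = 3 + ((1*B)*G - 5) = 3 + (B*G - 5) = 3 + (-5 + B*G) = -2 + B*G)
-32 + c(13, 12)*(((-2 + b*5) - 16) - 41) = -32 + (-2 + 13*12)*(((-2 - 10*5) - 16) - 41) = -32 + (-2 + 156)*(((-2 - 50) - 16) - 41) = -32 + 154*((-52 - 16) - 41) = -32 + 154*(-68 - 41) = -32 + 154*(-109) = -32 - 16786 = -16818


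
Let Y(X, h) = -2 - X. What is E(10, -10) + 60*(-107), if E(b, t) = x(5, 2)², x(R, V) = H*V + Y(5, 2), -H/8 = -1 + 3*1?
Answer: -4899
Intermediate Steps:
H = -16 (H = -8*(-1 + 3*1) = -8*(-1 + 3) = -8*2 = -16)
x(R, V) = -7 - 16*V (x(R, V) = -16*V + (-2 - 1*5) = -16*V + (-2 - 5) = -16*V - 7 = -7 - 16*V)
E(b, t) = 1521 (E(b, t) = (-7 - 16*2)² = (-7 - 32)² = (-39)² = 1521)
E(10, -10) + 60*(-107) = 1521 + 60*(-107) = 1521 - 6420 = -4899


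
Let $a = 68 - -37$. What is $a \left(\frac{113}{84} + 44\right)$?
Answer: $\frac{19045}{4} \approx 4761.3$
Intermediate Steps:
$a = 105$ ($a = 68 + 37 = 105$)
$a \left(\frac{113}{84} + 44\right) = 105 \left(\frac{113}{84} + 44\right) = 105 \cdot \frac{3809}{84} = \frac{19045}{4}$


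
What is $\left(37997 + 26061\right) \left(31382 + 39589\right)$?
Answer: $4546260318$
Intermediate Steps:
$\left(37997 + 26061\right) \left(31382 + 39589\right) = 64058 \cdot 70971 = 4546260318$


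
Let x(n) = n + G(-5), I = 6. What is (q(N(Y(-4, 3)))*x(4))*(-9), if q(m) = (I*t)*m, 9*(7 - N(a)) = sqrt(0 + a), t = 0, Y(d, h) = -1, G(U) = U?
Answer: 0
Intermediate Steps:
x(n) = -5 + n (x(n) = n - 5 = -5 + n)
N(a) = 7 - sqrt(a)/9 (N(a) = 7 - sqrt(0 + a)/9 = 7 - sqrt(a)/9)
q(m) = 0 (q(m) = (6*0)*m = 0*m = 0)
(q(N(Y(-4, 3)))*x(4))*(-9) = (0*(-5 + 4))*(-9) = (0*(-1))*(-9) = 0*(-9) = 0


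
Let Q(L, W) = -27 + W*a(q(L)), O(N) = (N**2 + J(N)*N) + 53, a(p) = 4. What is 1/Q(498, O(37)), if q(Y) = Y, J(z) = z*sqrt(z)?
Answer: -153/29120443 + 4*sqrt(37)/787039 ≈ 2.5661e-5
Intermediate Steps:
J(z) = z**(3/2)
O(N) = 53 + N**2 + N**(5/2) (O(N) = (N**2 + N**(3/2)*N) + 53 = (N**2 + N**(5/2)) + 53 = 53 + N**2 + N**(5/2))
Q(L, W) = -27 + 4*W (Q(L, W) = -27 + W*4 = -27 + 4*W)
1/Q(498, O(37)) = 1/(-27 + 4*(53 + 37**2 + 37**(5/2))) = 1/(-27 + 4*(53 + 1369 + 1369*sqrt(37))) = 1/(-27 + 4*(1422 + 1369*sqrt(37))) = 1/(-27 + (5688 + 5476*sqrt(37))) = 1/(5661 + 5476*sqrt(37))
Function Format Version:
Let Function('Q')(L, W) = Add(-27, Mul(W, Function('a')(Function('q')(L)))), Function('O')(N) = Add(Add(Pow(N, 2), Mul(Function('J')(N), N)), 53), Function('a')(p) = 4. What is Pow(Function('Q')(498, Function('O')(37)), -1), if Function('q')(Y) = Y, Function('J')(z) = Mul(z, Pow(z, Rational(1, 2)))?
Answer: Add(Rational(-153, 29120443), Mul(Rational(4, 787039), Pow(37, Rational(1, 2)))) ≈ 2.5661e-5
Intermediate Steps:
Function('J')(z) = Pow(z, Rational(3, 2))
Function('O')(N) = Add(53, Pow(N, 2), Pow(N, Rational(5, 2))) (Function('O')(N) = Add(Add(Pow(N, 2), Mul(Pow(N, Rational(3, 2)), N)), 53) = Add(Add(Pow(N, 2), Pow(N, Rational(5, 2))), 53) = Add(53, Pow(N, 2), Pow(N, Rational(5, 2))))
Function('Q')(L, W) = Add(-27, Mul(4, W)) (Function('Q')(L, W) = Add(-27, Mul(W, 4)) = Add(-27, Mul(4, W)))
Pow(Function('Q')(498, Function('O')(37)), -1) = Pow(Add(-27, Mul(4, Add(53, Pow(37, 2), Pow(37, Rational(5, 2))))), -1) = Pow(Add(-27, Mul(4, Add(53, 1369, Mul(1369, Pow(37, Rational(1, 2)))))), -1) = Pow(Add(-27, Mul(4, Add(1422, Mul(1369, Pow(37, Rational(1, 2)))))), -1) = Pow(Add(-27, Add(5688, Mul(5476, Pow(37, Rational(1, 2))))), -1) = Pow(Add(5661, Mul(5476, Pow(37, Rational(1, 2)))), -1)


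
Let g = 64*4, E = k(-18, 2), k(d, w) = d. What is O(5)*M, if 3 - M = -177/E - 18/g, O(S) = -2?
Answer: 2597/192 ≈ 13.526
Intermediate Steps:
E = -18
g = 256
M = -2597/384 (M = 3 - (-177/(-18) - 18/256) = 3 - (-177*(-1/18) - 18*1/256) = 3 - (59/6 - 9/128) = 3 - 1*3749/384 = 3 - 3749/384 = -2597/384 ≈ -6.7630)
O(5)*M = -2*(-2597/384) = 2597/192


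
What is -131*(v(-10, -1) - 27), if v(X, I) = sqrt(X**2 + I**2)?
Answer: 3537 - 131*sqrt(101) ≈ 2220.5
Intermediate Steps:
v(X, I) = sqrt(I**2 + X**2)
-131*(v(-10, -1) - 27) = -131*(sqrt((-1)**2 + (-10)**2) - 27) = -131*(sqrt(1 + 100) - 27) = -131*(sqrt(101) - 27) = -131*(-27 + sqrt(101)) = 3537 - 131*sqrt(101)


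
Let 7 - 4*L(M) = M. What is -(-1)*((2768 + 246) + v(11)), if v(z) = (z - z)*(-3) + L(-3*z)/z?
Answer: 33164/11 ≈ 3014.9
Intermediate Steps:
L(M) = 7/4 - M/4
v(z) = (7/4 + 3*z/4)/z (v(z) = (z - z)*(-3) + (7/4 - (-3)*z/4)/z = 0*(-3) + (7/4 + 3*z/4)/z = 0 + (7/4 + 3*z/4)/z = (7/4 + 3*z/4)/z)
-(-1)*((2768 + 246) + v(11)) = -(-1)*((2768 + 246) + (1/4)*(7 + 3*11)/11) = -(-1)*(3014 + (1/4)*(1/11)*(7 + 33)) = -(-1)*(3014 + (1/4)*(1/11)*40) = -(-1)*(3014 + 10/11) = -(-1)*33164/11 = -1*(-33164/11) = 33164/11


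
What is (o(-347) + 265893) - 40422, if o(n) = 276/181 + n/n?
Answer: 40810708/181 ≈ 2.2547e+5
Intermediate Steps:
o(n) = 457/181 (o(n) = 276*(1/181) + 1 = 276/181 + 1 = 457/181)
(o(-347) + 265893) - 40422 = (457/181 + 265893) - 40422 = 48127090/181 - 40422 = 40810708/181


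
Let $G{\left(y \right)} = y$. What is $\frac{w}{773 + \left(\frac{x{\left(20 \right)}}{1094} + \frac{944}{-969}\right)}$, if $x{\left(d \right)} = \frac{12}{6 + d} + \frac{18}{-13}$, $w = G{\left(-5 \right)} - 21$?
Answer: $- \frac{179154534}{5319683509} \approx -0.033678$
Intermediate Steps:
$w = -26$ ($w = -5 - 21 = -26$)
$x{\left(d \right)} = - \frac{18}{13} + \frac{12}{6 + d}$ ($x{\left(d \right)} = \frac{12}{6 + d} + 18 \left(- \frac{1}{13}\right) = \frac{12}{6 + d} - \frac{18}{13} = - \frac{18}{13} + \frac{12}{6 + d}$)
$\frac{w}{773 + \left(\frac{x{\left(20 \right)}}{1094} + \frac{944}{-969}\right)} = \frac{1}{773 + \left(\frac{\frac{6}{13} \frac{1}{6 + 20} \left(8 - 60\right)}{1094} + \frac{944}{-969}\right)} \left(-26\right) = \frac{1}{773 + \left(\frac{6 \left(8 - 60\right)}{13 \cdot 26} \cdot \frac{1}{1094} + 944 \left(- \frac{1}{969}\right)\right)} \left(-26\right) = \frac{1}{773 - \left(\frac{944}{969} - \frac{6}{13} \cdot \frac{1}{26} \left(-52\right) \frac{1}{1094}\right)} \left(-26\right) = \frac{1}{773 - \frac{6718598}{6890559}} \left(-26\right) = \frac{1}{\frac{5319683509}{6890559}} \left(-26\right) = \frac{6890559}{5319683509} \left(-26\right) = - \frac{179154534}{5319683509}$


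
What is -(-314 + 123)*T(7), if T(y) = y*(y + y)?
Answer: 18718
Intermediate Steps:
T(y) = 2*y**2 (T(y) = y*(2*y) = 2*y**2)
-(-314 + 123)*T(7) = -(-314 + 123)*2*7**2 = -(-191)*2*49 = -(-191)*98 = -1*(-18718) = 18718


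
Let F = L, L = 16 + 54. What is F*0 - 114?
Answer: -114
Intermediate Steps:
L = 70
F = 70
F*0 - 114 = 70*0 - 114 = 0 - 114 = -114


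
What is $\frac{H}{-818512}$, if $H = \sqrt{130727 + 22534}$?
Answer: $- \frac{3 \sqrt{17029}}{818512} \approx -0.00047829$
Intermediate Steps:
$H = 3 \sqrt{17029}$ ($H = \sqrt{153261} = 3 \sqrt{17029} \approx 391.49$)
$\frac{H}{-818512} = \frac{3 \sqrt{17029}}{-818512} = 3 \sqrt{17029} \left(- \frac{1}{818512}\right) = - \frac{3 \sqrt{17029}}{818512}$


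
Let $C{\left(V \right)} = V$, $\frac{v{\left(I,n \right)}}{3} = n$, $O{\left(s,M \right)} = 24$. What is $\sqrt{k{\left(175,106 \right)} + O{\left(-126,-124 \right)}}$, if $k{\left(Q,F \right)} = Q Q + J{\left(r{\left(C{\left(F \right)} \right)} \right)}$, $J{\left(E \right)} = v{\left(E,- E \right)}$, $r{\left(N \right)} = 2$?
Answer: $\sqrt{30643} \approx 175.05$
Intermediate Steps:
$v{\left(I,n \right)} = 3 n$
$J{\left(E \right)} = - 3 E$ ($J{\left(E \right)} = 3 \left(- E\right) = - 3 E$)
$k{\left(Q,F \right)} = -6 + Q^{2}$ ($k{\left(Q,F \right)} = Q Q - 6 = Q^{2} - 6 = -6 + Q^{2}$)
$\sqrt{k{\left(175,106 \right)} + O{\left(-126,-124 \right)}} = \sqrt{\left(-6 + 175^{2}\right) + 24} = \sqrt{\left(-6 + 30625\right) + 24} = \sqrt{30619 + 24} = \sqrt{30643}$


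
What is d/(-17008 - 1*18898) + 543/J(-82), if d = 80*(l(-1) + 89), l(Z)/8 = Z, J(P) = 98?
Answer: 9430959/1759394 ≈ 5.3603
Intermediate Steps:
l(Z) = 8*Z
d = 6480 (d = 80*(8*(-1) + 89) = 80*(-8 + 89) = 80*81 = 6480)
d/(-17008 - 1*18898) + 543/J(-82) = 6480/(-17008 - 1*18898) + 543/98 = 6480/(-17008 - 18898) + 543*(1/98) = 6480/(-35906) + 543/98 = 6480*(-1/35906) + 543/98 = -3240/17953 + 543/98 = 9430959/1759394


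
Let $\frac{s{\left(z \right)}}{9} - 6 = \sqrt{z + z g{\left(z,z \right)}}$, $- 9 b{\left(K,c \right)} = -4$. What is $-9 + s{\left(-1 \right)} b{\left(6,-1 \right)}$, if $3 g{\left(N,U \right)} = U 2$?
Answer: $15 + \frac{4 i \sqrt{3}}{3} \approx 15.0 + 2.3094 i$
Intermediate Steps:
$b{\left(K,c \right)} = \frac{4}{9}$ ($b{\left(K,c \right)} = \left(- \frac{1}{9}\right) \left(-4\right) = \frac{4}{9}$)
$g{\left(N,U \right)} = \frac{2 U}{3}$ ($g{\left(N,U \right)} = \frac{U 2}{3} = \frac{2 U}{3}$)
$s{\left(z \right)} = 54 + 9 \sqrt{z + \frac{2 z^{2}}{3}}$ ($s{\left(z \right)} = 54 + 9 \sqrt{z + z \frac{2 z}{3}} = 54 + 9 \sqrt{z + \frac{2 z^{2}}{3}}$)
$-9 + s{\left(-1 \right)} b{\left(6,-1 \right)} = -9 + \left(54 + 3 \sqrt{3} \sqrt{- (3 + 2 \left(-1\right))}\right) \frac{4}{9} = -9 + \left(54 + 3 \sqrt{3} \sqrt{- (3 - 2)}\right) \frac{4}{9} = -9 + \left(54 + 3 \sqrt{3} \sqrt{\left(-1\right) 1}\right) \frac{4}{9} = -9 + \left(54 + 3 \sqrt{3} \sqrt{-1}\right) \frac{4}{9} = -9 + \left(54 + 3 \sqrt{3} i\right) \frac{4}{9} = -9 + \left(54 + 3 i \sqrt{3}\right) \frac{4}{9} = -9 + \left(24 + \frac{4 i \sqrt{3}}{3}\right) = 15 + \frac{4 i \sqrt{3}}{3}$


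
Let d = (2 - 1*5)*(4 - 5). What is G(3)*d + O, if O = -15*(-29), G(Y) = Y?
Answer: 444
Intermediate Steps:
O = 435
d = 3 (d = (2 - 5)*(-1) = -3*(-1) = 3)
G(3)*d + O = 3*3 + 435 = 9 + 435 = 444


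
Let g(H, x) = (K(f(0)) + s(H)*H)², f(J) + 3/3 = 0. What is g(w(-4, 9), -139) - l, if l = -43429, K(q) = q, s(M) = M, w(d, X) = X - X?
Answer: 43430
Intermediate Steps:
w(d, X) = 0
f(J) = -1 (f(J) = -1 + 0 = -1)
g(H, x) = (-1 + H²)² (g(H, x) = (-1 + H*H)² = (-1 + H²)²)
g(w(-4, 9), -139) - l = (-1 + 0²)² - 1*(-43429) = (-1 + 0)² + 43429 = (-1)² + 43429 = 1 + 43429 = 43430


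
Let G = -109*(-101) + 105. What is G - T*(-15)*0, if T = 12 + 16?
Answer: 11114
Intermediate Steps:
G = 11114 (G = 11009 + 105 = 11114)
T = 28
G - T*(-15)*0 = 11114 - 28*(-15)*0 = 11114 - (-420)*0 = 11114 - 1*0 = 11114 + 0 = 11114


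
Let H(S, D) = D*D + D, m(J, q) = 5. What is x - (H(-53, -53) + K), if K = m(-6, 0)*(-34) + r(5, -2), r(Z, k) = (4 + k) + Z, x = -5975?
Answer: -8568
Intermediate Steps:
r(Z, k) = 4 + Z + k
H(S, D) = D + D² (H(S, D) = D² + D = D + D²)
K = -163 (K = 5*(-34) + (4 + 5 - 2) = -170 + 7 = -163)
x - (H(-53, -53) + K) = -5975 - (-53*(1 - 53) - 163) = -5975 - (-53*(-52) - 163) = -5975 - (2756 - 163) = -5975 - 1*2593 = -5975 - 2593 = -8568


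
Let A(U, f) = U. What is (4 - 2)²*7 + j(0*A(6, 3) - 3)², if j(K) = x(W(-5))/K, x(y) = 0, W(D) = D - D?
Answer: 28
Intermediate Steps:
W(D) = 0
j(K) = 0 (j(K) = 0/K = 0)
(4 - 2)²*7 + j(0*A(6, 3) - 3)² = (4 - 2)²*7 + 0² = 2²*7 + 0 = 4*7 + 0 = 28 + 0 = 28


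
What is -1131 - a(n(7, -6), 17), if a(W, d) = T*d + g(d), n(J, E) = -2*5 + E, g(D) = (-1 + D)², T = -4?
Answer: -1319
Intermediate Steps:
n(J, E) = -10 + E
a(W, d) = (-1 + d)² - 4*d (a(W, d) = -4*d + (-1 + d)² = (-1 + d)² - 4*d)
-1131 - a(n(7, -6), 17) = -1131 - ((-1 + 17)² - 4*17) = -1131 - (16² - 68) = -1131 - (256 - 68) = -1131 - 1*188 = -1131 - 188 = -1319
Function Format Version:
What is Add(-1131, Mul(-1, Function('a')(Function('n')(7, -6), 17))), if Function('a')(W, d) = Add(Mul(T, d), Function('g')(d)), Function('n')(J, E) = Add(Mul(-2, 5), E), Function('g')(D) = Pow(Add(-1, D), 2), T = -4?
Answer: -1319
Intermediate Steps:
Function('n')(J, E) = Add(-10, E)
Function('a')(W, d) = Add(Pow(Add(-1, d), 2), Mul(-4, d)) (Function('a')(W, d) = Add(Mul(-4, d), Pow(Add(-1, d), 2)) = Add(Pow(Add(-1, d), 2), Mul(-4, d)))
Add(-1131, Mul(-1, Function('a')(Function('n')(7, -6), 17))) = Add(-1131, Mul(-1, Add(Pow(Add(-1, 17), 2), Mul(-4, 17)))) = Add(-1131, Mul(-1, Add(Pow(16, 2), -68))) = Add(-1131, Mul(-1, Add(256, -68))) = Add(-1131, Mul(-1, 188)) = Add(-1131, -188) = -1319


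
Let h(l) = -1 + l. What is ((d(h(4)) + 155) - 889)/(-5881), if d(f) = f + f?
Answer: 728/5881 ≈ 0.12379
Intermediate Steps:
d(f) = 2*f
((d(h(4)) + 155) - 889)/(-5881) = ((2*(-1 + 4) + 155) - 889)/(-5881) = ((2*3 + 155) - 889)*(-1/5881) = ((6 + 155) - 889)*(-1/5881) = (161 - 889)*(-1/5881) = -728*(-1/5881) = 728/5881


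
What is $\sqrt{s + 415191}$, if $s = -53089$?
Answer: $\sqrt{362102} \approx 601.75$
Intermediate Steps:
$\sqrt{s + 415191} = \sqrt{-53089 + 415191} = \sqrt{362102}$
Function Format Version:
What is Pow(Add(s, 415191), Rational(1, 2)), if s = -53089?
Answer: Pow(362102, Rational(1, 2)) ≈ 601.75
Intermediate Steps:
Pow(Add(s, 415191), Rational(1, 2)) = Pow(Add(-53089, 415191), Rational(1, 2)) = Pow(362102, Rational(1, 2))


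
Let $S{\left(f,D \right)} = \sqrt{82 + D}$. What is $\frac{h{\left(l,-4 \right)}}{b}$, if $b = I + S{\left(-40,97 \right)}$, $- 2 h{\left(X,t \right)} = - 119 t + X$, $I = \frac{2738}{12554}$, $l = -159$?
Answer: $\frac{2724048521}{14101712660} - \frac{12490031093 \sqrt{179}}{14101712660} \approx -11.657$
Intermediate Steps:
$I = \frac{1369}{6277}$ ($I = 2738 \cdot \frac{1}{12554} = \frac{1369}{6277} \approx 0.2181$)
$h{\left(X,t \right)} = - \frac{X}{2} + \frac{119 t}{2}$ ($h{\left(X,t \right)} = - \frac{- 119 t + X}{2} = - \frac{X - 119 t}{2} = - \frac{X}{2} + \frac{119 t}{2}$)
$b = \frac{1369}{6277} + \sqrt{179}$ ($b = \frac{1369}{6277} + \sqrt{82 + 97} = \frac{1369}{6277} + \sqrt{179} \approx 13.597$)
$\frac{h{\left(l,-4 \right)}}{b} = \frac{\left(- \frac{1}{2}\right) \left(-159\right) + \frac{119}{2} \left(-4\right)}{\frac{1369}{6277} + \sqrt{179}} = \frac{\frac{159}{2} - 238}{\frac{1369}{6277} + \sqrt{179}} = - \frac{317}{2 \left(\frac{1369}{6277} + \sqrt{179}\right)}$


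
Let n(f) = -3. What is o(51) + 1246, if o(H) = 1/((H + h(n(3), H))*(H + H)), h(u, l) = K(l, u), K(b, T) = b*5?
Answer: 38890153/31212 ≈ 1246.0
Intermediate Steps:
K(b, T) = 5*b
h(u, l) = 5*l
o(H) = 1/(12*H²) (o(H) = 1/((H + 5*H)*(H + H)) = 1/((6*H)*(2*H)) = 1/(12*H²))
o(51) + 1246 = (1/12)/51² + 1246 = (1/12)*(1/2601) + 1246 = 1/31212 + 1246 = 38890153/31212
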